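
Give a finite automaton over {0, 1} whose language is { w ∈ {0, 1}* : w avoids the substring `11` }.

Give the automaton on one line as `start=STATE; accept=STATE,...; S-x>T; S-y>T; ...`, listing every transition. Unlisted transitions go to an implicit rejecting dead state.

start=s0; accept=s0,s1; s0-0>s0; s0-1>s1; s1-0>s0; s1-1>s2; s2-0>s2; s2-1>s2

This is the complement of 'contains `11`'. Use the same substring-matching states — s0 through s2 holding how much of `11` has just been matched — but flip the accepting set: everything except the trap s2 accepts.
        0   1  
>* s0   s0  s1 
 * s1   s0  s2 
   s2   s2  s2 
(> = start, * = accepting)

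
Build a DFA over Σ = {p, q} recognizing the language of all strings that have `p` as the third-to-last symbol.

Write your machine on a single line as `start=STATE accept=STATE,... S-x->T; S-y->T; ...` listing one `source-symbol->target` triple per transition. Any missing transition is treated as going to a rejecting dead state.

A DFA must remember the last 3 symbols (since which symbol is third-to-last isn't known until the input ends). Use one state per possible window of the last ≤3 symbols; accept from those whose window starts with `p`.
          p    q  
>  S0     S1   S2 
   S1     S3   S4 
   S2     S5   S6 
   S3     S7   S8 
   S4     S9  S10 
   S5    S11  S12 
   S6    S13  S14 
 * S7     S7   S8 
 * S8     S9  S10 
 * S9    S11  S12 
 * S10   S13  S14 
   S11    S7   S8 
   S12    S9  S10 
   S13   S11  S12 
   S14   S13  S14 
(> = start, * = accepting)

start=S0; accept=S7,S8,S9,S10; S0-p->S1; S0-q->S2; S1-p->S3; S1-q->S4; S2-p->S5; S2-q->S6; S3-p->S7; S3-q->S8; S4-p->S9; S4-q->S10; S5-p->S11; S5-q->S12; S6-p->S13; S6-q->S14; S7-p->S7; S7-q->S8; S8-p->S9; S8-q->S10; S9-p->S11; S9-q->S12; S10-p->S13; S10-q->S14; S11-p->S7; S11-q->S8; S12-p->S9; S12-q->S10; S13-p->S11; S13-q->S12; S14-p->S13; S14-q->S14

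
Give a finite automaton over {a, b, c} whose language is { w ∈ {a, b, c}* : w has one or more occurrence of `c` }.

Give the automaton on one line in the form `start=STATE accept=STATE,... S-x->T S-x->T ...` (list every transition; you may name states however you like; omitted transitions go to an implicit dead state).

Count `c`s, saturating at 2: state q0 means no `c` yet, q1 means one `c` seen, q2 means more than one. Each `c` increments (capped at q2); other symbols loop. Accept from {q1, q2}.
With 3 states:
        a   b   c  
>  q0   q0  q0  q1 
 * q1   q1  q1  q2 
 * q2   q2  q2  q2 
(> = start, * = accepting)

start=q0 accept=q1,q2 q0-a->q0 q0-b->q0 q0-c->q1 q1-a->q1 q1-b->q1 q1-c->q2 q2-a->q2 q2-b->q2 q2-c->q2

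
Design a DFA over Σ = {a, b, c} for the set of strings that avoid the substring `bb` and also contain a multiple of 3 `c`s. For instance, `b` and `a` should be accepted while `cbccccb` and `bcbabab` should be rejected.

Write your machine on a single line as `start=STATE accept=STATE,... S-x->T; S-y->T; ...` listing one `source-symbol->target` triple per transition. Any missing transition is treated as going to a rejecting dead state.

Run two small machines in parallel and take their product. One (3 states) tracks partial matches of the forbidden pattern `bb`; the other (3 states) tracks the count of `c`s modulo 3. Each combined state is a pair, one component from each; accept when both components accept.
        a   b   c  
>* q0   q0  q1  q2 
 * q1   q0  q3  q2 
   q2   q2  q4  q5 
   q3   q3  q3  q6 
   q4   q2  q6  q5 
   q5   q5  q7  q0 
   q6   q6  q6  q8 
   q7   q5  q8  q0 
   q8   q8  q8  q3 
(> = start, * = accepting)

start=q0; accept=q0,q1; q0-a->q0; q0-b->q1; q0-c->q2; q1-a->q0; q1-b->q3; q1-c->q2; q2-a->q2; q2-b->q4; q2-c->q5; q3-a->q3; q3-b->q3; q3-c->q6; q4-a->q2; q4-b->q6; q4-c->q5; q5-a->q5; q5-b->q7; q5-c->q0; q6-a->q6; q6-b->q6; q6-c->q8; q7-a->q5; q7-b->q8; q7-c->q0; q8-a->q8; q8-b->q8; q8-c->q3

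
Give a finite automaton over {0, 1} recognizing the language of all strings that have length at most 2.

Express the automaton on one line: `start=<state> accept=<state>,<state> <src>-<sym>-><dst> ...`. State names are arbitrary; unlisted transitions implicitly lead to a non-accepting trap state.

start=q0 accept=q0,q1,q2 q0-0->q1 q0-1->q1 q1-0->q2 q1-1->q2 q2-0->q3 q2-1->q3 q3-0->q3 q3-1->q3

Count input length up to 3: every symbol moves from q0 toward q3, which means 'more than 2' and absorbs. Accept from {q0, q1, q2}.
A 4-state machine:
        0   1  
>* q0   q1  q1 
 * q1   q2  q2 
 * q2   q3  q3 
   q3   q3  q3 
(> = start, * = accepting)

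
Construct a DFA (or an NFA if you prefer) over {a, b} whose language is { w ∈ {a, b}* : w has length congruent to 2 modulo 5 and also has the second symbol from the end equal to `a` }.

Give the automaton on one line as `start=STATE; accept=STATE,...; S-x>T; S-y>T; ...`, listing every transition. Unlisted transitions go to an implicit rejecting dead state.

Handle the two conditions separately and then intersect. One (5 states) tracks the input length modulo 5; the other (7 states) tracks the last 2 symbols read. Each combined state is a pair, one component from each; accept when both components accept. After merging equivalent states the machine shrinks.
A 7-state machine:
        a   b  
>  q0   q1  q2 
   q1   q3  q3 
   q2   q4  q4 
 * q3   q5  q5 
   q4   q5  q5 
   q5   q6  q6 
   q6   q0  q0 
(> = start, * = accepting)

start=q0; accept=q3; q0-a>q1; q0-b>q2; q1-a>q3; q1-b>q3; q2-a>q4; q2-b>q4; q3-a>q5; q3-b>q5; q4-a>q5; q4-b>q5; q5-a>q6; q5-b>q6; q6-a>q0; q6-b>q0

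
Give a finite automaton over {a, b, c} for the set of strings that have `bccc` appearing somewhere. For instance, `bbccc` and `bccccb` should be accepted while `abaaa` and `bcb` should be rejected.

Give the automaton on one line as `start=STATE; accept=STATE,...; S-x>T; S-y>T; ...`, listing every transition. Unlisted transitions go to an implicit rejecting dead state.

Track how much of `bccc` has been matched so far: state s0 is no progress, s4 is the absorbing accept state reached once `bccc` has occurred. Intermediate states record partial matches; on a mismatch, fall back to the longest reusable overlap.
5 states suffice.
        a   b   c  
>  s0   s0  s1  s0 
   s1   s0  s1  s2 
   s2   s0  s1  s3 
   s3   s0  s1  s4 
 * s4   s4  s4  s4 
(> = start, * = accepting)

start=s0; accept=s4; s0-a>s0; s0-b>s1; s0-c>s0; s1-a>s0; s1-b>s1; s1-c>s2; s2-a>s0; s2-b>s1; s2-c>s3; s3-a>s0; s3-b>s1; s3-c>s4; s4-a>s4; s4-b>s4; s4-c>s4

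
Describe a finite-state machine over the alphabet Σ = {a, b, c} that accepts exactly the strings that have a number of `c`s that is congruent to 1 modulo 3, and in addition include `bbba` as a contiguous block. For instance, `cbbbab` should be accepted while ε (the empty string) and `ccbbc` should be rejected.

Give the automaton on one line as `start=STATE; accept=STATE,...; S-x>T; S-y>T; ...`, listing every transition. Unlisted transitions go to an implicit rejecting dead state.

start=q0; accept=q12; q0-a>q0; q0-b>q1; q0-c>q2; q1-a>q0; q1-b>q3; q1-c>q2; q2-a>q2; q2-b>q4; q2-c>q5; q3-a>q0; q3-b>q6; q3-c>q2; q4-a>q2; q4-b>q7; q4-c>q5; q5-a>q5; q5-b>q8; q5-c>q0; q6-a>q9; q6-b>q6; q6-c>q2; q7-a>q2; q7-b>q10; q7-c>q5; q8-a>q5; q8-b>q11; q8-c>q0; q9-a>q9; q9-b>q9; q9-c>q12; q10-a>q12; q10-b>q10; q10-c>q5; q11-a>q5; q11-b>q13; q11-c>q0; q12-a>q12; q12-b>q12; q12-c>q14; q13-a>q14; q13-b>q13; q13-c>q0; q14-a>q14; q14-b>q14; q14-c>q9

Run two small machines in parallel and take their product. One (3 states) tracks the count of `c`s modulo 3; the other (5 states) tracks whether and how much of `bbba` has been seen. Each combined state is a pair, one component from each; accept when both components accept.
          a    b    c  
>  q0     q0   q1   q2 
   q1     q0   q3   q2 
   q2     q2   q4   q5 
   q3     q0   q6   q2 
   q4     q2   q7   q5 
   q5     q5   q8   q0 
   q6     q9   q6   q2 
   q7     q2  q10   q5 
   q8     q5  q11   q0 
   q9     q9   q9  q12 
   q10   q12  q10   q5 
   q11    q5  q13   q0 
 * q12   q12  q12  q14 
   q13   q14  q13   q0 
   q14   q14  q14   q9 
(> = start, * = accepting)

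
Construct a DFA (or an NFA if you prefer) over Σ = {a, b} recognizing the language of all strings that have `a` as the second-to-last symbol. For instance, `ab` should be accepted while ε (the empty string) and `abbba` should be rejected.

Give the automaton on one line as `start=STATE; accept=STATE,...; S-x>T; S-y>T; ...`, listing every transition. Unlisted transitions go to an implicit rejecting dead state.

start=S0; accept=S3,S4; S0-a>S1; S0-b>S2; S1-a>S3; S1-b>S4; S2-a>S5; S2-b>S6; S3-a>S3; S3-b>S4; S4-a>S5; S4-b>S6; S5-a>S3; S5-b>S4; S6-a>S5; S6-b>S6

A DFA must remember the last 2 symbols (since which symbol is second-to-last isn't known until the input ends). Use one state per possible window of the last ≤2 symbols; accept from those whose window starts with `a`.
        a   b  
>  S0   S1  S2 
   S1   S3  S4 
   S2   S5  S6 
 * S3   S3  S4 
 * S4   S5  S6 
   S5   S3  S4 
   S6   S5  S6 
(> = start, * = accepting)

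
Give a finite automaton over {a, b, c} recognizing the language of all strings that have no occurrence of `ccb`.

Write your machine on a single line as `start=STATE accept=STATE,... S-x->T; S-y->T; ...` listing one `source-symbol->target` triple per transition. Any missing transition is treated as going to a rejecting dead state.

This is the complement of 'contains `ccb`'. Use the same substring-matching states — s0 through s3 holding how much of `ccb` has just been matched — but flip the accepting set: everything except the trap s3 accepts.
A 4-state machine:
        a   b   c  
>* s0   s0  s0  s1 
 * s1   s0  s0  s2 
 * s2   s0  s3  s2 
   s3   s3  s3  s3 
(> = start, * = accepting)

start=s0; accept=s0,s1,s2; s0-a->s0; s0-b->s0; s0-c->s1; s1-a->s0; s1-b->s0; s1-c->s2; s2-a->s0; s2-b->s3; s2-c->s2; s3-a->s3; s3-b->s3; s3-c->s3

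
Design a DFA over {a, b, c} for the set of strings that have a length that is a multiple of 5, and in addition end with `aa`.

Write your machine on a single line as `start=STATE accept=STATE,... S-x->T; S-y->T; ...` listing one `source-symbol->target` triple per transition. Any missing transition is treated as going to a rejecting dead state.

Run two small machines in parallel and take their product. One (5 states) tracks the input length modulo 5; the other (3 states) tracks how much of the suffix `aa` has currently been matched. Each combined state is a pair, one component from each; accept when both components accept. Equivalent product states are then merged.
        a   b   c  
>  q0   q1  q1  q1 
   q1   q2  q2  q2 
   q2   q3  q3  q3 
   q3   q4  q5  q5 
   q4   q6  q0  q0 
   q5   q0  q0  q0 
 * q6   q1  q1  q1 
(> = start, * = accepting)

start=q0; accept=q6; q0-a->q1; q0-b->q1; q0-c->q1; q1-a->q2; q1-b->q2; q1-c->q2; q2-a->q3; q2-b->q3; q2-c->q3; q3-a->q4; q3-b->q5; q3-c->q5; q4-a->q6; q4-b->q0; q4-c->q0; q5-a->q0; q5-b->q0; q5-c->q0; q6-a->q1; q6-b->q1; q6-c->q1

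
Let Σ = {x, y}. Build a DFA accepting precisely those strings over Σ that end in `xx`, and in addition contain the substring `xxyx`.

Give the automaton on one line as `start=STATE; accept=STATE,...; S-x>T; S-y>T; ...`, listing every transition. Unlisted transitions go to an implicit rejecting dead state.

Build one automaton per condition and run them in lockstep. The first has 3 states tracking how much of the suffix `xx` has currently been matched; the second has 5 states tracking whether and how much of `xxyx` has been seen. A product state is a pair (one from each), accepting exactly when both do.
A 7-state machine:
        x   y  
>  S0   S1  S0 
   S1   S2  S0 
   S2   S2  S3 
   S3   S4  S0 
   S4   S5  S6 
 * S5   S5  S6 
   S6   S4  S6 
(> = start, * = accepting)

start=S0; accept=S5; S0-x>S1; S0-y>S0; S1-x>S2; S1-y>S0; S2-x>S2; S2-y>S3; S3-x>S4; S3-y>S0; S4-x>S5; S4-y>S6; S5-x>S5; S5-y>S6; S6-x>S4; S6-y>S6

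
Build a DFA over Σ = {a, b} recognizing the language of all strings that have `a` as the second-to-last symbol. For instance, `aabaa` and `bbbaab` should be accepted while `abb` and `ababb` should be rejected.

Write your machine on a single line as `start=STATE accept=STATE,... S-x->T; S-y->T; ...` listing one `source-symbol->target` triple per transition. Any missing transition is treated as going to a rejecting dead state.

start=q0; accept=q3,q4; q0-a->q1; q0-b->q2; q1-a->q3; q1-b->q4; q2-a->q5; q2-b->q6; q3-a->q3; q3-b->q4; q4-a->q5; q4-b->q6; q5-a->q3; q5-b->q4; q6-a->q5; q6-b->q6

A DFA must remember the last 2 symbols (since which symbol is second-to-last isn't known until the input ends). Use one state per possible window of the last ≤2 symbols; accept from those whose window starts with `a`.
With 7 states:
        a   b  
>  q0   q1  q2 
   q1   q3  q4 
   q2   q5  q6 
 * q3   q3  q4 
 * q4   q5  q6 
   q5   q3  q4 
   q6   q5  q6 
(> = start, * = accepting)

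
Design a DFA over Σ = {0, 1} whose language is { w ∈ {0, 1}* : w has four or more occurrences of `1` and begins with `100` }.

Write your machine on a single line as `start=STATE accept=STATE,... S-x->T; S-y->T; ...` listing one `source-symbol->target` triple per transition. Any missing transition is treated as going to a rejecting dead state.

start=S0; accept=S12,S13; S0-0->S1; S0-1->S2; S1-0->S1; S1-1->S3; S2-0->S4; S2-1->S5; S3-0->S3; S3-1->S5; S4-0->S6; S4-1->S5; S5-0->S5; S5-1->S7; S6-0->S6; S6-1->S8; S7-0->S7; S7-1->S9; S8-0->S8; S8-1->S10; S9-0->S9; S9-1->S11; S10-0->S10; S10-1->S12; S11-0->S11; S11-1->S11; S12-0->S12; S12-1->S13; S13-0->S13; S13-1->S13

Handle the two conditions separately and then intersect. One (6 states) tracks the count of `1`s, saturating at 5; the other (5 states) tracks whether the input so far still matches the prefix `100`. Each combined state is a pair, one component from each; accept when both components accept.
With 14 states:
          0    1  
>  S0     S1   S2 
   S1     S1   S3 
   S2     S4   S5 
   S3     S3   S5 
   S4     S6   S5 
   S5     S5   S7 
   S6     S6   S8 
   S7     S7   S9 
   S8     S8  S10 
   S9     S9  S11 
   S10   S10  S12 
   S11   S11  S11 
 * S12   S12  S13 
 * S13   S13  S13 
(> = start, * = accepting)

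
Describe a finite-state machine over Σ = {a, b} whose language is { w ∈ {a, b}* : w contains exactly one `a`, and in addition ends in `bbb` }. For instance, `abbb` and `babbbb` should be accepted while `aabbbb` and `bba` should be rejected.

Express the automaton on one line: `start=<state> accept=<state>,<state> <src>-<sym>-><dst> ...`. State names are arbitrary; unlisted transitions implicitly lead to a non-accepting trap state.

Handle the two conditions separately and then intersect. The first has 3 states tracking the count of `a`s, saturating at 2; the second has 4 states tracking how much of the suffix `bbb` has currently been matched. A product state is a pair (one from each), accepting exactly when both do. After merging equivalent states the machine shrinks.
        a   b  
>  q0   q1  q0 
   q1   q2  q3 
   q2   q2  q2 
   q3   q2  q4 
   q4   q2  q5 
 * q5   q2  q5 
(> = start, * = accepting)

start=q0 accept=q5 q0-a->q1 q0-b->q0 q1-a->q2 q1-b->q3 q2-a->q2 q2-b->q2 q3-a->q2 q3-b->q4 q4-a->q2 q4-b->q5 q5-a->q2 q5-b->q5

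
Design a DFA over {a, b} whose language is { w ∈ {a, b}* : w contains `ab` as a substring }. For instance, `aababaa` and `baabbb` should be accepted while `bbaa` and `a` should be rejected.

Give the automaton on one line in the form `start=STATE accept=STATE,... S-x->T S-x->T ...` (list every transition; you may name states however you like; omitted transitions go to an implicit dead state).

start=s0 accept=s2 s0-a->s1 s0-b->s0 s1-a->s1 s1-b->s2 s2-a->s2 s2-b->s2

Track how much of `ab` has been matched so far: state s0 is no progress, s2 is the absorbing accept state reached once `ab` has occurred. Intermediate states record partial matches; on a mismatch, fall back to the longest reusable overlap.
3 states suffice.
        a   b  
>  s0   s1  s0 
   s1   s1  s2 
 * s2   s2  s2 
(> = start, * = accepting)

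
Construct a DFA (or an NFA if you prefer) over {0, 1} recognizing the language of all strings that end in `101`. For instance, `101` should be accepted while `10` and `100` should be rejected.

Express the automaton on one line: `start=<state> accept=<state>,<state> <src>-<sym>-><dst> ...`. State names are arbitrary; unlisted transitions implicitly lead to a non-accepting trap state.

Remember how much of `101` the current input suffix matches. State s0 means no match yet; s1 means the last symbol is `1`; s2 means the last 2 symbols are `10`; s3 means the last 3 symbols are `101`. Only s3 accepts. On a mismatch, fall back to the longest proper suffix that is still a prefix of `101`.
A 4-state machine:
        0   1  
>  s0   s0  s1 
   s1   s2  s1 
   s2   s0  s3 
 * s3   s2  s1 
(> = start, * = accepting)

start=s0 accept=s3 s0-0->s0 s0-1->s1 s1-0->s2 s1-1->s1 s2-0->s0 s2-1->s3 s3-0->s2 s3-1->s1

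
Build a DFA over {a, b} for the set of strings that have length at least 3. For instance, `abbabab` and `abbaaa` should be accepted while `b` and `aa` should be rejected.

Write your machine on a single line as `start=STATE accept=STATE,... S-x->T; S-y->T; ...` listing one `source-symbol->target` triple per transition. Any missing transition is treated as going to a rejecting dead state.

Count input length up to 4: every symbol moves from q0 toward q4, which means 'more than 3' and absorbs. Accept from {q3, q4}.
A 5-state machine:
        a   b  
>  q0   q1  q1 
   q1   q2  q2 
   q2   q3  q3 
 * q3   q4  q4 
 * q4   q4  q4 
(> = start, * = accepting)

start=q0; accept=q3,q4; q0-a->q1; q0-b->q1; q1-a->q2; q1-b->q2; q2-a->q3; q2-b->q3; q3-a->q4; q3-b->q4; q4-a->q4; q4-b->q4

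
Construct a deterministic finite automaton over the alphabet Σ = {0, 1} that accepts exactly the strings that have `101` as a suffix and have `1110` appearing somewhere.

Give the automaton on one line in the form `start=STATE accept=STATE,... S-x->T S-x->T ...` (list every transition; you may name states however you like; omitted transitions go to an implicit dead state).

Handle the two conditions separately and then intersect. One (4 states) tracks how much of the suffix `101` has currently been matched; the other (5 states) tracks whether and how much of `1110` has been seen. Each combined state is a pair, one component from each; accept when both components accept. Equivalent product states are then merged.
A 7-state machine:
       0  1 
>  A   A  B 
   B   A  C 
   C   A  D 
   D   E  D 
   E   F  G 
   F   F  D 
 * G   E  D 
(> = start, * = accepting)

start=A accept=G A-0->A A-1->B B-0->A B-1->C C-0->A C-1->D D-0->E D-1->D E-0->F E-1->G F-0->F F-1->D G-0->E G-1->D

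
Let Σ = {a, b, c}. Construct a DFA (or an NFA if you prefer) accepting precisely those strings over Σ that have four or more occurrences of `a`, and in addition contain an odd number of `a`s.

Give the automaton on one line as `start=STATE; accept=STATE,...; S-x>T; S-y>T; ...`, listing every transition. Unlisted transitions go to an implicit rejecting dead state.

Run two small machines in parallel and take their product. One (6 states) tracks the count of `a`s, saturating at 5; the other (2 states) tracks the count of `a`s modulo 2. Each combined state is a pair, one component from each; accept when both components accept. Equivalent product states are then merged.
A 6-state machine:
        a   b   c  
>  S0   S1  S0  S0 
   S1   S2  S1  S1 
   S2   S3  S2  S2 
   S3   S4  S3  S3 
   S4   S5  S4  S4 
 * S5   S4  S5  S5 
(> = start, * = accepting)

start=S0; accept=S5; S0-a>S1; S0-b>S0; S0-c>S0; S1-a>S2; S1-b>S1; S1-c>S1; S2-a>S3; S2-b>S2; S2-c>S2; S3-a>S4; S3-b>S3; S3-c>S3; S4-a>S5; S4-b>S4; S4-c>S4; S5-a>S4; S5-b>S5; S5-c>S5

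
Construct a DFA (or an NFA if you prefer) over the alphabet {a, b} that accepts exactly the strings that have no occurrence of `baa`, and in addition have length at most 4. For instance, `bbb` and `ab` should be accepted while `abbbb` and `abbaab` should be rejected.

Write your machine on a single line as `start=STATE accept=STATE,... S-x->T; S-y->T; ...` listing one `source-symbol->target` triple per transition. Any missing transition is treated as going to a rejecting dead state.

start=q0; accept=q0,q1,q2,q3,q4,q5,q6,q7,q9; q0-a->q1; q0-b->q2; q1-a->q3; q1-b->q4; q2-a->q5; q2-b->q4; q3-a->q6; q3-b->q6; q4-a->q7; q4-b->q6; q5-a->q8; q5-b->q6; q6-a->q9; q6-b->q9; q7-a->q8; q7-b->q9; q8-a->q8; q8-b->q8; q9-a->q8; q9-b->q8

Run two small machines in parallel and take their product. One (4 states) tracks partial matches of the forbidden pattern `baa`; the other (6 states) tracks the input length, saturating at 5. Each combined state is a pair, one component from each; accept when both components accept. Minimizing collapses redundant product states.
With 10 states:
        a   b  
>* q0   q1  q2 
 * q1   q3  q4 
 * q2   q5  q4 
 * q3   q6  q6 
 * q4   q7  q6 
 * q5   q8  q6 
 * q6   q9  q9 
 * q7   q8  q9 
   q8   q8  q8 
 * q9   q8  q8 
(> = start, * = accepting)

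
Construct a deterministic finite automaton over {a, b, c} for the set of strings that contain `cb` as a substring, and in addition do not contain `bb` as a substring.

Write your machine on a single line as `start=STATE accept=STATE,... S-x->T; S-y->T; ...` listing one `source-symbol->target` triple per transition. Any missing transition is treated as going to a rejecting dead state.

start=s0; accept=s4,s5; s0-a->s0; s0-b->s1; s0-c->s2; s1-a->s0; s1-b->s3; s1-c->s2; s2-a->s0; s2-b->s4; s2-c->s2; s3-a->s3; s3-b->s3; s3-c->s3; s4-a->s5; s4-b->s3; s4-c->s5; s5-a->s5; s5-b->s4; s5-c->s5

Build one automaton per condition and run them in lockstep. The first has 3 states tracking whether and how much of `cb` has been seen; the second has 3 states tracking partial matches of the forbidden pattern `bb`. A product state is a pair (one from each), accepting exactly when both do. After merging equivalent states the machine shrinks.
A 6-state machine:
        a   b   c  
>  s0   s0  s1  s2 
   s1   s0  s3  s2 
   s2   s0  s4  s2 
   s3   s3  s3  s3 
 * s4   s5  s3  s5 
 * s5   s5  s4  s5 
(> = start, * = accepting)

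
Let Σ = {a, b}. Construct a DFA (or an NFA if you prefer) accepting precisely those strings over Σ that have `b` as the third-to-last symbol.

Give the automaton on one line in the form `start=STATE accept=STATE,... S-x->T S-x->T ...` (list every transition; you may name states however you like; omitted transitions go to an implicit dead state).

A DFA must remember the last 3 symbols (since which symbol is third-to-last isn't known until the input ends). Use one state per possible window of the last ≤3 symbols; accept from those whose window starts with `b`.
          a    b  
>  S0     S1   S2 
   S1     S3   S4 
   S2     S5   S6 
   S3     S7   S8 
   S4     S9  S10 
   S5    S11  S12 
   S6    S13  S14 
   S7     S7   S8 
   S8     S9  S10 
   S9    S11  S12 
   S10   S13  S14 
 * S11    S7   S8 
 * S12    S9  S10 
 * S13   S11  S12 
 * S14   S13  S14 
(> = start, * = accepting)

start=S0 accept=S11,S12,S13,S14 S0-a->S1 S0-b->S2 S1-a->S3 S1-b->S4 S2-a->S5 S2-b->S6 S3-a->S7 S3-b->S8 S4-a->S9 S4-b->S10 S5-a->S11 S5-b->S12 S6-a->S13 S6-b->S14 S7-a->S7 S7-b->S8 S8-a->S9 S8-b->S10 S9-a->S11 S9-b->S12 S10-a->S13 S10-b->S14 S11-a->S7 S11-b->S8 S12-a->S9 S12-b->S10 S13-a->S11 S13-b->S12 S14-a->S13 S14-b->S14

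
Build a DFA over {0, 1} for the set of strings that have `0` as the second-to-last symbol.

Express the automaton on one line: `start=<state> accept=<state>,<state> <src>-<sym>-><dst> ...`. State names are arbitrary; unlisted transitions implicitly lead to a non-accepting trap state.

Because acceptance depends on a position counted from the end, the machine has to buffer the most recent 2 symbols. Make each state the string of the last up-to-2 symbols read; on input `x` shift the window left and append `x`. Accept when the buffered window has length 2 and begins with `0`.
A 7-state machine:
        0   1  
>  q0   q1  q2 
   q1   q3  q4 
   q2   q5  q6 
 * q3   q3  q4 
 * q4   q5  q6 
   q5   q3  q4 
   q6   q5  q6 
(> = start, * = accepting)

start=q0 accept=q3,q4 q0-0->q1 q0-1->q2 q1-0->q3 q1-1->q4 q2-0->q5 q2-1->q6 q3-0->q3 q3-1->q4 q4-0->q5 q4-1->q6 q5-0->q3 q5-1->q4 q6-0->q5 q6-1->q6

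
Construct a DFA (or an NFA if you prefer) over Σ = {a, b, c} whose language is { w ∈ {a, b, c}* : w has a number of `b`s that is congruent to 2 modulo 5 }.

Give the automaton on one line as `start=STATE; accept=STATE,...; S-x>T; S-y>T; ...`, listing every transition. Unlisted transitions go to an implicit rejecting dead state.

Keep the running count of `b`s modulo 5: each `b` advances along the cycle q0 → q1 → q2 → q3 → q4 → q0 while other symbols loop. Accept at q2.
A 5-state machine:
        a   b   c  
>  q0   q0  q1  q0 
   q1   q1  q2  q1 
 * q2   q2  q3  q2 
   q3   q3  q4  q3 
   q4   q4  q0  q4 
(> = start, * = accepting)

start=q0; accept=q2; q0-a>q0; q0-b>q1; q0-c>q0; q1-a>q1; q1-b>q2; q1-c>q1; q2-a>q2; q2-b>q3; q2-c>q2; q3-a>q3; q3-b>q4; q3-c>q3; q4-a>q4; q4-b>q0; q4-c>q4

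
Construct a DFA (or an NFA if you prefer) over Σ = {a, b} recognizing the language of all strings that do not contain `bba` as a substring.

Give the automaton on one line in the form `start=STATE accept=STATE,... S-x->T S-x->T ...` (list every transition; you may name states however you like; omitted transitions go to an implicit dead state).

Track partial matches of the forbidden pattern `bba`. State q3 is a dead state reached once `bba` has occurred; every other state accepts. q0 means no part of `bba` is currently matched.
4 states suffice.
        a   b  
>* q0   q0  q1 
 * q1   q0  q2 
 * q2   q3  q2 
   q3   q3  q3 
(> = start, * = accepting)

start=q0 accept=q0,q1,q2 q0-a->q0 q0-b->q1 q1-a->q0 q1-b->q2 q2-a->q3 q2-b->q2 q3-a->q3 q3-b->q3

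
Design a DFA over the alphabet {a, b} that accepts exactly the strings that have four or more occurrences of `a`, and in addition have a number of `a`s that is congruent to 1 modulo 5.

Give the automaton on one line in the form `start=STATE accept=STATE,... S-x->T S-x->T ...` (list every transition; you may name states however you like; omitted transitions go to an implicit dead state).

Handle the two conditions separately and then intersect. One (6 states) tracks the count of `a`s, saturating at 5; the other (5 states) tracks the count of `a`s modulo 5. Each combined state is a pair, one component from each; accept when both components accept. Equivalent product states are then merged.
7 states suffice.
        a   b  
>  q0   q1  q0 
   q1   q2  q1 
   q2   q3  q2 
   q3   q4  q3 
   q4   q5  q4 
   q5   q6  q5 
 * q6   q2  q6 
(> = start, * = accepting)

start=q0 accept=q6 q0-a->q1 q0-b->q0 q1-a->q2 q1-b->q1 q2-a->q3 q2-b->q2 q3-a->q4 q3-b->q3 q4-a->q5 q4-b->q4 q5-a->q6 q5-b->q5 q6-a->q2 q6-b->q6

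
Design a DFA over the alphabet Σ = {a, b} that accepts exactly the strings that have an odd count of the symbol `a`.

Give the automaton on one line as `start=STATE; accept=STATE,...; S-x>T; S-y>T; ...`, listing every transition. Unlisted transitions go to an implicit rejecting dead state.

Keep the running count of `a`s modulo 2: each `a` advances along the cycle q0 → q1 → q0 while other symbols loop. Accept at q1.
2 states suffice.
        a   b  
>  q0   q1  q0 
 * q1   q0  q1 
(> = start, * = accepting)

start=q0; accept=q1; q0-a>q1; q0-b>q0; q1-a>q0; q1-b>q1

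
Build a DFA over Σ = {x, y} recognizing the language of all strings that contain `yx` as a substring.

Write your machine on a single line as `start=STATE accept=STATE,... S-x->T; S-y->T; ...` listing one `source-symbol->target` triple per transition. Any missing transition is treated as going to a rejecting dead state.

States s0..s1 record the length of the longest prefix of `yx` that matches the current input suffix. Reaching s2 means `yx` has been seen, and we stay there forever. Accept from s2.
With 3 states:
        x   y  
>  s0   s0  s1 
   s1   s2  s1 
 * s2   s2  s2 
(> = start, * = accepting)

start=s0; accept=s2; s0-x->s0; s0-y->s1; s1-x->s2; s1-y->s1; s2-x->s2; s2-y->s2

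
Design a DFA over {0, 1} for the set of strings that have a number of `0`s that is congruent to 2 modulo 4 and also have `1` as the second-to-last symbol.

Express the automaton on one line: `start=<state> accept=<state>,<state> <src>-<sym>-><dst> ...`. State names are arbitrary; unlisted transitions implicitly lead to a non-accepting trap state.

Handle the two conditions separately and then intersect. The first has 4 states tracking the count of `0`s modulo 4; the second has 7 states tracking the last 2 symbols read. A product state is a pair (one from each), accepting exactly when both do. Minimizing collapses redundant product states.
8 states suffice.
        0   1  
>  s0   s1  s0 
   s1   s2  s3 
   s2   s4  s5 
   s3   s6  s3 
   s4   s0  s4 
   s5   s4  s7 
 * s6   s4  s5 
 * s7   s4  s7 
(> = start, * = accepting)

start=s0 accept=s6,s7 s0-0->s1 s0-1->s0 s1-0->s2 s1-1->s3 s2-0->s4 s2-1->s5 s3-0->s6 s3-1->s3 s4-0->s0 s4-1->s4 s5-0->s4 s5-1->s7 s6-0->s4 s6-1->s5 s7-0->s4 s7-1->s7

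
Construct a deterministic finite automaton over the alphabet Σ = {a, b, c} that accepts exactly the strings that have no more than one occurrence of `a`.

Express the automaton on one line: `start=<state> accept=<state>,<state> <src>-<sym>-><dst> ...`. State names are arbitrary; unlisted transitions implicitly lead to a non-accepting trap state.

Only the number of `a`s matters, and only up to 2. Make a chain q0 → q1 → q2 advanced by each `a` (with q2 absorbing); every other symbol self-loops. The accepting set is {q0, q1}.
A 3-state machine:
        a   b   c  
>* q0   q1  q0  q0 
 * q1   q2  q1  q1 
   q2   q2  q2  q2 
(> = start, * = accepting)

start=q0 accept=q0,q1 q0-a->q1 q0-b->q0 q0-c->q0 q1-a->q2 q1-b->q1 q1-c->q1 q2-a->q2 q2-b->q2 q2-c->q2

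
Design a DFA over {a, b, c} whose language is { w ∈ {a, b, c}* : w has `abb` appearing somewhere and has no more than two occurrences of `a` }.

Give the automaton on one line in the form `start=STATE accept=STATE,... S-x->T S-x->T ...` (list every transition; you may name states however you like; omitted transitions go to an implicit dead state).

start=q0 accept=q8,q11 q0-a->q1 q0-b->q0 q0-c->q0 q1-a->q2 q1-b->q3 q1-c->q4 q2-a->q5 q2-b->q6 q2-c->q7 q3-a->q2 q3-b->q8 q3-c->q4 q4-a->q2 q4-b->q4 q4-c->q4 q5-a->q5 q5-b->q9 q5-c->q10 q6-a->q5 q6-b->q11 q6-c->q7 q7-a->q5 q7-b->q7 q7-c->q7 q8-a->q11 q8-b->q8 q8-c->q8 q9-a->q5 q9-b->q12 q9-c->q10 q10-a->q5 q10-b->q10 q10-c->q10 q11-a->q12 q11-b->q11 q11-c->q11 q12-a->q12 q12-b->q12 q12-c->q12

Build one automaton per condition and run them in lockstep. One (4 states) tracks whether and how much of `abb` has been seen; the other (4 states) tracks the count of `a`s, saturating at 3. Each combined state is a pair, one component from each; accept when both components accept.
A 13-state machine:
          a    b    c  
>  q0     q1   q0   q0 
   q1     q2   q3   q4 
   q2     q5   q6   q7 
   q3     q2   q8   q4 
   q4     q2   q4   q4 
   q5     q5   q9  q10 
   q6     q5  q11   q7 
   q7     q5   q7   q7 
 * q8    q11   q8   q8 
   q9     q5  q12  q10 
   q10    q5  q10  q10 
 * q11   q12  q11  q11 
   q12   q12  q12  q12 
(> = start, * = accepting)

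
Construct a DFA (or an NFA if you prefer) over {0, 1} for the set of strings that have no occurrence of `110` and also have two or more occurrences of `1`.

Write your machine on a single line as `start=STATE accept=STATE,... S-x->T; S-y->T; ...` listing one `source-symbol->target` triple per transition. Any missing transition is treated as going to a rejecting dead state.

start=q0; accept=q3,q4,q6,q7,q9,q10; q0-0->q0; q0-1->q1; q1-0->q2; q1-1->q3; q2-0->q2; q2-1->q4; q3-0->q5; q3-1->q6; q4-0->q7; q4-1->q6; q5-0->q5; q5-1->q8; q6-0->q8; q6-1->q6; q7-0->q7; q7-1->q9; q8-0->q8; q8-1->q8; q9-0->q10; q9-1->q6; q10-0->q10; q10-1->q9

Build one automaton per condition and run them in lockstep. One (4 states) tracks partial matches of the forbidden pattern `110`; the other (4 states) tracks the count of `1`s, saturating at 3. Each combined state is a pair, one component from each; accept when both components accept.
          0    1  
>  q0     q0   q1 
   q1     q2   q3 
   q2     q2   q4 
 * q3     q5   q6 
 * q4     q7   q6 
   q5     q5   q8 
 * q6     q8   q6 
 * q7     q7   q9 
   q8     q8   q8 
 * q9    q10   q6 
 * q10   q10   q9 
(> = start, * = accepting)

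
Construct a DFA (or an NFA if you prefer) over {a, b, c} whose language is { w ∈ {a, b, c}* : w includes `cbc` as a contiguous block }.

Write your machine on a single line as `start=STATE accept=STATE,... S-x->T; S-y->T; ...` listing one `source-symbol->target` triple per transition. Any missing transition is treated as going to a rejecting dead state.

start=s0; accept=s3; s0-a->s0; s0-b->s0; s0-c->s1; s1-a->s0; s1-b->s2; s1-c->s1; s2-a->s0; s2-b->s0; s2-c->s3; s3-a->s3; s3-b->s3; s3-c->s3

States s0..s2 record the length of the longest prefix of `cbc` that matches the current input suffix. Reaching s3 means `cbc` has been seen, and we stay there forever. Accept from s3.
A 4-state machine:
        a   b   c  
>  s0   s0  s0  s1 
   s1   s0  s2  s1 
   s2   s0  s0  s3 
 * s3   s3  s3  s3 
(> = start, * = accepting)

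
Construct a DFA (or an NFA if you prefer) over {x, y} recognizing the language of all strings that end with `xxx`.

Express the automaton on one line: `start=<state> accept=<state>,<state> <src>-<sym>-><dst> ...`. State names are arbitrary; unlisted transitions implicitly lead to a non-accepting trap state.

Remember how much of `xxx` the current input suffix matches. State s0 means no match yet; s1 means the last symbol is `x`; s2 means the last 2 symbols are `xx`; s3 means the last 3 symbols are `xxx`. Only s3 accepts. On a mismatch, fall back to the longest proper suffix that is still a prefix of `xxx`.
A 4-state machine:
        x   y  
>  s0   s1  s0 
   s1   s2  s0 
   s2   s3  s0 
 * s3   s3  s0 
(> = start, * = accepting)

start=s0 accept=s3 s0-x->s1 s0-y->s0 s1-x->s2 s1-y->s0 s2-x->s3 s2-y->s0 s3-x->s3 s3-y->s0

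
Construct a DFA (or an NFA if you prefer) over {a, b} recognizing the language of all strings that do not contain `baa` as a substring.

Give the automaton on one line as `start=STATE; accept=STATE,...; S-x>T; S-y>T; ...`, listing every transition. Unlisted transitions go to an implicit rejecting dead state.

This is the complement of 'contains `baa`'. Use the same substring-matching states — s0 through s3 holding how much of `baa` has just been matched — but flip the accepting set: everything except the trap s3 accepts.
4 states suffice.
        a   b  
>* s0   s0  s1 
 * s1   s2  s1 
 * s2   s3  s1 
   s3   s3  s3 
(> = start, * = accepting)

start=s0; accept=s0,s1,s2; s0-a>s0; s0-b>s1; s1-a>s2; s1-b>s1; s2-a>s3; s2-b>s1; s3-a>s3; s3-b>s3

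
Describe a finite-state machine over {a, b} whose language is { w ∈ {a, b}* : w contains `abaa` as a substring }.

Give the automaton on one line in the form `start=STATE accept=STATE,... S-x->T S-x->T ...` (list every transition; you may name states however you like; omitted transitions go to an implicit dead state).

Track how much of `abaa` has been matched so far: state S0 is no progress, S4 is the absorbing accept state reached once `abaa` has occurred. Intermediate states record partial matches; on a mismatch, fall back to the longest reusable overlap.
        a   b  
>  S0   S1  S0 
   S1   S1  S2 
   S2   S3  S0 
   S3   S4  S2 
 * S4   S4  S4 
(> = start, * = accepting)

start=S0 accept=S4 S0-a->S1 S0-b->S0 S1-a->S1 S1-b->S2 S2-a->S3 S2-b->S0 S3-a->S4 S3-b->S2 S4-a->S4 S4-b->S4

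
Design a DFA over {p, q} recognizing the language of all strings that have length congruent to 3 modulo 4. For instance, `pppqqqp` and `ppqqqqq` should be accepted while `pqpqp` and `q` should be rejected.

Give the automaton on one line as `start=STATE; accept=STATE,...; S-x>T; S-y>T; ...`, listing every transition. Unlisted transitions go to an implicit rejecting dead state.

start=S0; accept=S3; S0-p>S1; S0-q>S1; S1-p>S2; S1-q>S2; S2-p>S3; S2-q>S3; S3-p>S0; S3-q>S0

Only the length mod 4 matters, so use a 4-cycle: from any state, every input symbol moves to the next state, wrapping S3 back to S0. Mark S3 accepting.
4 states suffice.
        p   q  
>  S0   S1  S1 
   S1   S2  S2 
   S2   S3  S3 
 * S3   S0  S0 
(> = start, * = accepting)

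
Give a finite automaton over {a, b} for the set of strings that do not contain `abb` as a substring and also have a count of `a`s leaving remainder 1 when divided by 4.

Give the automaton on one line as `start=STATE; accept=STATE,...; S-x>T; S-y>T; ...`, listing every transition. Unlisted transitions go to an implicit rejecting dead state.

Handle the two conditions separately and then intersect. One (4 states) tracks partial matches of the forbidden pattern `abb`; the other (4 states) tracks the count of `a`s modulo 4. Each combined state is a pair, one component from each; accept when both components accept. After merging equivalent states the machine shrinks.
        a   b  
>  s0   s1  s0 
 * s1   s2  s3 
   s2   s4  s5 
 * s3   s2  s6 
   s4   s7  s8 
   s5   s4  s6 
   s6   s6  s6 
   s7   s1  s9 
   s8   s7  s6 
   s9   s1  s6 
(> = start, * = accepting)

start=s0; accept=s1,s3; s0-a>s1; s0-b>s0; s1-a>s2; s1-b>s3; s2-a>s4; s2-b>s5; s3-a>s2; s3-b>s6; s4-a>s7; s4-b>s8; s5-a>s4; s5-b>s6; s6-a>s6; s6-b>s6; s7-a>s1; s7-b>s9; s8-a>s7; s8-b>s6; s9-a>s1; s9-b>s6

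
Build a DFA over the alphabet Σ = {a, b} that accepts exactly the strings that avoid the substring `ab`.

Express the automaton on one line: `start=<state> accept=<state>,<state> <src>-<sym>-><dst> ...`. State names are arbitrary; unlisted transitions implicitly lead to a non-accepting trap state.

This is the complement of 'contains `ab`'. Use the same substring-matching states — S0 through S2 holding how much of `ab` has just been matched — but flip the accepting set: everything except the trap S2 accepts.
3 states suffice.
        a   b  
>* S0   S1  S0 
 * S1   S1  S2 
   S2   S2  S2 
(> = start, * = accepting)

start=S0 accept=S0,S1 S0-a->S1 S0-b->S0 S1-a->S1 S1-b->S2 S2-a->S2 S2-b->S2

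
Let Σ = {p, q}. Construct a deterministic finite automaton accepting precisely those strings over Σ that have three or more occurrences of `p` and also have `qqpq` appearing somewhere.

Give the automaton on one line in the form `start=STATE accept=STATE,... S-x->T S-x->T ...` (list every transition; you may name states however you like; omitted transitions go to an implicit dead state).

Run two small machines in parallel and take their product. One (5 states) tracks the count of `p`s, saturating at 4; the other (5 states) tracks whether and how much of `qqpq` has been seen. Each combined state is a pair, one component from each; accept when both components accept. After merging equivalent states the machine shrinks.
15 states suffice.
       p  q 
>  A   B  C 
   B   D  E 
   C   B  F 
   D   D  G 
   E   D  H 
   F   I  F 
   G   D  J 
   H   K  H 
   I   D  L 
   J   M  J 
   K   D  N 
   L   N  L 
   M   D  O 
   N   O  N 
 * O   O  O 
(> = start, * = accepting)

start=A accept=O A-p->B A-q->C B-p->D B-q->E C-p->B C-q->F D-p->D D-q->G E-p->D E-q->H F-p->I F-q->F G-p->D G-q->J H-p->K H-q->H I-p->D I-q->L J-p->M J-q->J K-p->D K-q->N L-p->N L-q->L M-p->D M-q->O N-p->O N-q->N O-p->O O-q->O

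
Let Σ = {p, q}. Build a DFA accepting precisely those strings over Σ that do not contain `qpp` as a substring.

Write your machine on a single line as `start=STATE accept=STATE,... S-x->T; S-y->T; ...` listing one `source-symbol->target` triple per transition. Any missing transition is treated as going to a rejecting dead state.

start=s0; accept=s0,s1,s2; s0-p->s0; s0-q->s1; s1-p->s2; s1-q->s1; s2-p->s3; s2-q->s1; s3-p->s3; s3-q->s3

Track partial matches of the forbidden pattern `qpp`. State s3 is a dead state reached once `qpp` has occurred; every other state accepts. s0 means no part of `qpp` is currently matched.
A 4-state machine:
        p   q  
>* s0   s0  s1 
 * s1   s2  s1 
 * s2   s3  s1 
   s3   s3  s3 
(> = start, * = accepting)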